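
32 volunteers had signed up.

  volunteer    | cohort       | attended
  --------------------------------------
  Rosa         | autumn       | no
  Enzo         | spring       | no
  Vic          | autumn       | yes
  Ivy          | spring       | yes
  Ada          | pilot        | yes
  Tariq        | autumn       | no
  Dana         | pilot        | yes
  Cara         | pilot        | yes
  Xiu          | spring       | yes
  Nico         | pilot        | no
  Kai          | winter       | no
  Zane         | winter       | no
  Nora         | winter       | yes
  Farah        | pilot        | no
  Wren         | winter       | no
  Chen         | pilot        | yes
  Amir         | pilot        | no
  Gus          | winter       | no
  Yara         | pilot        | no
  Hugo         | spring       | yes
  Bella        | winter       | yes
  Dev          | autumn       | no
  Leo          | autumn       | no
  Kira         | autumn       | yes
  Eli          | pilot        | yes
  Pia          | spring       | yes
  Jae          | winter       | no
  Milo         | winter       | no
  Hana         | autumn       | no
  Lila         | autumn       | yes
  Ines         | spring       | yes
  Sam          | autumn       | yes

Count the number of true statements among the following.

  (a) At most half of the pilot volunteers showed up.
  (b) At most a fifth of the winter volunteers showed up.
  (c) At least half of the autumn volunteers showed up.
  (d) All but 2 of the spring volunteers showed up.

0

(a) pilot: |A| = 9, |A ∩ B| = 5; needs |A ∩ B| ≤ |A ∖ B| — false.
(b) winter: |A| = 8, |A ∩ B| = 2; needs |A ∩ B| / |A| ≤ 1/5 — false.
(c) autumn: |A| = 9, |A ∩ B| = 4; needs |A ∩ B| ≥ |A ∖ B| — false.
(d) spring: |A| = 6, |A ∩ B| = 5; needs |A ∖ B| = 2 — false.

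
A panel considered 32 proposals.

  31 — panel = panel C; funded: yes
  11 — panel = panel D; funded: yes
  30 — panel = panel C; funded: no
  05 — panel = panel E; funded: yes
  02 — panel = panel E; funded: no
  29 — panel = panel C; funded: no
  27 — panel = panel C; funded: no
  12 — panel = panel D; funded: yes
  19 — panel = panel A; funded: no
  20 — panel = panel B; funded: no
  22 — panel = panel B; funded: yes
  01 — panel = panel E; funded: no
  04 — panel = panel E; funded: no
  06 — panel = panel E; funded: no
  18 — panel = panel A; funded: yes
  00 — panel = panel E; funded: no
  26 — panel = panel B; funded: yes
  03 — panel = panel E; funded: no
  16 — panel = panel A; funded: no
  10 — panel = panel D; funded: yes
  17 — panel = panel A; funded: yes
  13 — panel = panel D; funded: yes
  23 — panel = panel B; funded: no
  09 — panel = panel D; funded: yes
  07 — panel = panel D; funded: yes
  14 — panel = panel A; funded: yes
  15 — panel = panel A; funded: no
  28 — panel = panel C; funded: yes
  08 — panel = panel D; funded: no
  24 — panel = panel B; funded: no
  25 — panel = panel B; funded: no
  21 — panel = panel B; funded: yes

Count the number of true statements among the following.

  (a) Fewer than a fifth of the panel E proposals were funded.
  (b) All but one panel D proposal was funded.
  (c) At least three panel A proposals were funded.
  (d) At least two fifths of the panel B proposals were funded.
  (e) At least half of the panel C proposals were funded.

(a) panel E: |A| = 7, |A ∩ B| = 1; needs |A ∩ B| / |A| < 1/5 — true.
(b) panel D: |A| = 7, |A ∩ B| = 6; needs |A ∖ B| = 1 — true.
(c) panel A: |A| = 6, |A ∩ B| = 3; needs |A ∩ B| ≥ 3 — true.
(d) panel B: |A| = 7, |A ∩ B| = 3; needs |A ∩ B| / |A| ≥ 2/5 — true.
(e) panel C: |A| = 5, |A ∩ B| = 2; needs |A ∩ B| ≥ |A ∖ B| — false.

4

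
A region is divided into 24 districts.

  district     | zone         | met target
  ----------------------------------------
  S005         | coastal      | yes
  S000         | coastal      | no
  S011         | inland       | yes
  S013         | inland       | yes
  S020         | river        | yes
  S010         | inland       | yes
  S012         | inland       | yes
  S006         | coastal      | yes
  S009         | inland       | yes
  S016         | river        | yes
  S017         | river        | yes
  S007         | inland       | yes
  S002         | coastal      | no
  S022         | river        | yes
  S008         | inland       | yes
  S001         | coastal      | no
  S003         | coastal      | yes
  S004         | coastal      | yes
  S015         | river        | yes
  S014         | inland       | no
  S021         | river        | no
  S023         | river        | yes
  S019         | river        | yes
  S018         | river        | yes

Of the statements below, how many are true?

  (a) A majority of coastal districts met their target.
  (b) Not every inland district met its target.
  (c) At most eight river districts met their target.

3

(a) coastal: |A| = 7, |A ∩ B| = 4; needs |A ∩ B| > |A ∖ B| — true.
(b) inland: |A| = 8, |A ∩ B| = 7; needs A ⊄ B (|A ∖ B| ≥ 1) — true.
(c) river: |A| = 9, |A ∩ B| = 8; needs |A ∩ B| ≤ 8 — true.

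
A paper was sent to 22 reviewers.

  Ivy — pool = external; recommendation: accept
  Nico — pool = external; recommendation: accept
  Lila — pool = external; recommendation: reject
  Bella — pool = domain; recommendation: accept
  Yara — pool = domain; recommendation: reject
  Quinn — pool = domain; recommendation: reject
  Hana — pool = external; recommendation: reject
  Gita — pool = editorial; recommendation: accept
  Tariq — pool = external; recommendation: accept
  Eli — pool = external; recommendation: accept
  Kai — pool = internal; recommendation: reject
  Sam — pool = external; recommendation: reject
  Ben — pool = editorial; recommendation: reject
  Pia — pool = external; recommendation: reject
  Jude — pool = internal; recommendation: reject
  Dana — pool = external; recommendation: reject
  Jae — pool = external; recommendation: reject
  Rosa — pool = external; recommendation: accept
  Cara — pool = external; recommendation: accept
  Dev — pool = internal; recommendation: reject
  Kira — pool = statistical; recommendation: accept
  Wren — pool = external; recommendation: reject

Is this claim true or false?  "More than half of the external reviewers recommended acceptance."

'More than half of the external reviewers recommended acceptance' holds iff |A ∩ B| > |A ∖ B|.
A (the restrictor) = {Ivy, Nico, Lila, Hana, Tariq, Eli, Sam, Pia, Dana, Jae, Rosa, Cara, Wren}, |A| = 13.
A ∩ B = {Ivy, Nico, Tariq, Eli, Rosa, Cara}, so |A ∩ B| = 6.
A ∖ B = {Lila, Hana, Sam, Pia, Dana, Jae, Wren}, so |A ∖ B| = 7.
6 < 7, so the statement is false.

False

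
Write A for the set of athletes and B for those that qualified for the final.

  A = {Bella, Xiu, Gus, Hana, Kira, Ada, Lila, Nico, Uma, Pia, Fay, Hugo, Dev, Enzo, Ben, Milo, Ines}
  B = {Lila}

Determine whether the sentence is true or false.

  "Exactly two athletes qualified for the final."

Truth condition: |A ∩ B| = 2.
|A| = 17, |A ∩ B| = 1, |A ∖ B| = 16.
|A ∩ B| = 1, so the statement is false.

False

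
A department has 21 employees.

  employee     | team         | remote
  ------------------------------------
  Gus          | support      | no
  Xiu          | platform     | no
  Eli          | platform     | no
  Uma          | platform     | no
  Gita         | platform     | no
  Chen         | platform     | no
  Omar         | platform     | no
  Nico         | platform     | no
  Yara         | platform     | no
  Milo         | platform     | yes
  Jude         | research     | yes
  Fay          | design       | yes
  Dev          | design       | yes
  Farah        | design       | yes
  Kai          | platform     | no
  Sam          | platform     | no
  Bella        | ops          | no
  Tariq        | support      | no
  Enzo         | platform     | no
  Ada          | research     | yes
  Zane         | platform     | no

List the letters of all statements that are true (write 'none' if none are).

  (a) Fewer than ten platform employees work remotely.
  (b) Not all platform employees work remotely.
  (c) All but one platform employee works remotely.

(a), (b)

|A| = 13, |A ∩ B| = 1, |A ∖ B| = 12.
(a) |A ∩ B| < 10: holds.
(b) A ⊄ B (|A ∖ B| ≥ 1): holds.
(c) |A ∖ B| = 1: fails.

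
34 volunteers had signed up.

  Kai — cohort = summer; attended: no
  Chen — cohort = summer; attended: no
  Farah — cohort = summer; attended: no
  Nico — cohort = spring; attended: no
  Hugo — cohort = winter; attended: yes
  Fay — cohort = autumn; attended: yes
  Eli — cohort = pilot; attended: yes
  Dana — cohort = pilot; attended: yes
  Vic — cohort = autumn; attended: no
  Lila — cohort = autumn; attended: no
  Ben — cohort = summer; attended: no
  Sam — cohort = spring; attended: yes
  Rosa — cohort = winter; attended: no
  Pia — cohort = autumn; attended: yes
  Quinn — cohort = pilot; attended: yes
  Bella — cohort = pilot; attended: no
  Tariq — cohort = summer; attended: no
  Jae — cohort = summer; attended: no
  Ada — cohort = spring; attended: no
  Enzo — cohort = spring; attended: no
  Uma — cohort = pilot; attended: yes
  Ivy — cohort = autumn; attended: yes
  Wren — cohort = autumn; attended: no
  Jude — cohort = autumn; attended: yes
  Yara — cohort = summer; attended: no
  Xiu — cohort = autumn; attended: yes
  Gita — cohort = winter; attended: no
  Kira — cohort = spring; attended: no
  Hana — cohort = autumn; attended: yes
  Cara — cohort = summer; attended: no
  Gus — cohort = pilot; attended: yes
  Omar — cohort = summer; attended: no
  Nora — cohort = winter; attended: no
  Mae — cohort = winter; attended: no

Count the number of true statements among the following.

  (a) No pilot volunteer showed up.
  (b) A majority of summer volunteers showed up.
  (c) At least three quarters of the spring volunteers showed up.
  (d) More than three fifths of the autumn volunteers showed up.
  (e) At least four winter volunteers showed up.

1

(a) pilot: |A| = 6, |A ∩ B| = 5; needs A ∩ B = ∅ (|A ∩ B| = 0) — false.
(b) summer: |A| = 9, |A ∩ B| = 0; needs |A ∩ B| > |A ∖ B| — false.
(c) spring: |A| = 5, |A ∩ B| = 1; needs |A ∩ B| / |A| ≥ 3/4 — false.
(d) autumn: |A| = 9, |A ∩ B| = 6; needs |A ∩ B| / |A| > 3/5 — true.
(e) winter: |A| = 5, |A ∩ B| = 1; needs |A ∩ B| ≥ 4 — false.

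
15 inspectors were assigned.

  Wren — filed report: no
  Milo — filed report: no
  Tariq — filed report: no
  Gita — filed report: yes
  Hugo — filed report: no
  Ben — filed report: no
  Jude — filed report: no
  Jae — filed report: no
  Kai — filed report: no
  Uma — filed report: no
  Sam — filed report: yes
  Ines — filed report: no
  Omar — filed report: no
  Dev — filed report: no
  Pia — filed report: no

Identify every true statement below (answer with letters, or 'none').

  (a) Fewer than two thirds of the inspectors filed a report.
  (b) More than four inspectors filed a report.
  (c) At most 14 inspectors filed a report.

|A| = 15, |A ∩ B| = 2, |A ∖ B| = 13.
(a) |A ∩ B| / |A| < 2/3: holds.
(b) |A ∩ B| > 4: fails.
(c) |A ∩ B| ≤ 14: holds.

(a), (c)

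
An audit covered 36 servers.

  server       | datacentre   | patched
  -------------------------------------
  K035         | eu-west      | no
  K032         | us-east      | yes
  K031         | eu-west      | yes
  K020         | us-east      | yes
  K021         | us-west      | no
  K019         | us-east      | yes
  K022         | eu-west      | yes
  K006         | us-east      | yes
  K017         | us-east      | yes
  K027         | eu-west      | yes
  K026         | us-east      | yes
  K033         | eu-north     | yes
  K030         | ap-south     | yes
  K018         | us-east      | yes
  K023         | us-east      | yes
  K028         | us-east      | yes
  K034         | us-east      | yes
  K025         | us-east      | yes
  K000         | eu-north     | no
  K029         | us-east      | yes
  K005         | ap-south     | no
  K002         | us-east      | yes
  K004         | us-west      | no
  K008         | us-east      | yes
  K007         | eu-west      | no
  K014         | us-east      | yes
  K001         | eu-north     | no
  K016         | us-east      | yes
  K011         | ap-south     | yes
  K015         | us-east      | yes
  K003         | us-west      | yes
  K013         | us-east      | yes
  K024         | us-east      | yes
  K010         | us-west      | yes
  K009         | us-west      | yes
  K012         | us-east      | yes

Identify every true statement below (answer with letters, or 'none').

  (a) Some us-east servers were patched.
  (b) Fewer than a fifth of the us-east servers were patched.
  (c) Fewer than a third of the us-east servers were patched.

(a)

|A| = 20, |A ∩ B| = 20, |A ∖ B| = 0.
(a) A ∩ B ≠ ∅ (|A ∩ B| ≥ 1): holds.
(b) |A ∩ B| / |A| < 1/5: fails.
(c) |A ∩ B| / |A| < 1/3: fails.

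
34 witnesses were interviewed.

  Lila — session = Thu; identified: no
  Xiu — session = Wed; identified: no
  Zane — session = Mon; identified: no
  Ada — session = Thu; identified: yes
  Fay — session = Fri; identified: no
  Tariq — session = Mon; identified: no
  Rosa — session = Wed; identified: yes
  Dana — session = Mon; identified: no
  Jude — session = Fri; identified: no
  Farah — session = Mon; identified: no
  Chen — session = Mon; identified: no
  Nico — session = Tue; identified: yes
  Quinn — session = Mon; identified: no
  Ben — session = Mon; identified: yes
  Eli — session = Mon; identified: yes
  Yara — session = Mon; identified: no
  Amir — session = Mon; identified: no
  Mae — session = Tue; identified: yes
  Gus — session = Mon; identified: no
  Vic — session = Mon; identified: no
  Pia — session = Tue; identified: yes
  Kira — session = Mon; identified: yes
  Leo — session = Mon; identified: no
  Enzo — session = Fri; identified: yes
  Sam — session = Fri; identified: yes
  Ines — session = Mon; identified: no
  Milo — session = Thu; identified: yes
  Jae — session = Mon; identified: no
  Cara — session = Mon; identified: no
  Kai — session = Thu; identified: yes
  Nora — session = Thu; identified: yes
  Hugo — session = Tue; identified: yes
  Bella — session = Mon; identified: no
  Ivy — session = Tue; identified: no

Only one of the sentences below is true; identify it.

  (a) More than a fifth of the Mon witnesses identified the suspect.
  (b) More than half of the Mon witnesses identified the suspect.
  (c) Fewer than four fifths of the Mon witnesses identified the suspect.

|A| = 18, |A ∩ B| = 3, |A ∖ B| = 15.
(a) requires |A ∩ B| / |A| > 1/5: false.
(b) requires |A ∩ B| > |A ∖ B|: false.
(c) requires |A ∩ B| / |A| < 4/5: true.

(c)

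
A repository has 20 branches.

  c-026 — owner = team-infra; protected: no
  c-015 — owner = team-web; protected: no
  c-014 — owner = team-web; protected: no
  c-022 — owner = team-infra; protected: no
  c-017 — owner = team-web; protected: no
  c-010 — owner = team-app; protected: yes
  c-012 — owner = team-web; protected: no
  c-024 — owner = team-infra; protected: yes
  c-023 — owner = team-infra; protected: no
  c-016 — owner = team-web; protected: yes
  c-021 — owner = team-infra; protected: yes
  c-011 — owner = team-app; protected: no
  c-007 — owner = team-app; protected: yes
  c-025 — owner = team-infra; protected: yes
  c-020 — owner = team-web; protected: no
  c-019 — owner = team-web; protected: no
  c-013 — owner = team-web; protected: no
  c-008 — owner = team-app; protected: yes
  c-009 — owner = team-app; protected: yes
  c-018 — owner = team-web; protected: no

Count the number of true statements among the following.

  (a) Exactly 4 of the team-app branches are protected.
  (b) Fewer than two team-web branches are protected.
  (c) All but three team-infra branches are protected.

3

(a) team-app: |A| = 5, |A ∩ B| = 4; needs |A ∩ B| = 4 — true.
(b) team-web: |A| = 9, |A ∩ B| = 1; needs |A ∩ B| < 2 — true.
(c) team-infra: |A| = 6, |A ∩ B| = 3; needs |A ∖ B| = 3 — true.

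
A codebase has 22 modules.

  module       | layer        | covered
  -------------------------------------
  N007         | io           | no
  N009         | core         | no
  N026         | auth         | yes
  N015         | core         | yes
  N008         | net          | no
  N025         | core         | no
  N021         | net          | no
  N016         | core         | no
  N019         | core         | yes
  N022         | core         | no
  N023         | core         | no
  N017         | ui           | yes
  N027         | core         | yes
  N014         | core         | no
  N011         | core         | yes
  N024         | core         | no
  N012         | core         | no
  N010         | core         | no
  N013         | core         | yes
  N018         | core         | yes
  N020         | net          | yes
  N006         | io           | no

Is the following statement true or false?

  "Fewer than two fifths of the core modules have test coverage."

False

The determiner here denotes the relation: |A ∩ B| / |A| < 2/5.
|A| = 15, |A ∩ B| = 6, |A ∖ B| = 9.
|A ∩ B|/|A| = 6/15, so the statement is false.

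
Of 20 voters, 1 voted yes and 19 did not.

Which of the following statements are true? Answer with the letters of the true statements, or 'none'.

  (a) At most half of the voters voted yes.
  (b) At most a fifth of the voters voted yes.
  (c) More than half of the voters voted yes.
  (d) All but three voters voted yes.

|A| = 20, |A ∩ B| = 1, |A ∖ B| = 19.
(a) |A ∩ B| ≤ |A ∖ B|: holds.
(b) |A ∩ B| / |A| ≤ 1/5: holds.
(c) |A ∩ B| > |A ∖ B|: fails.
(d) |A ∖ B| = 3: fails.

(a), (b)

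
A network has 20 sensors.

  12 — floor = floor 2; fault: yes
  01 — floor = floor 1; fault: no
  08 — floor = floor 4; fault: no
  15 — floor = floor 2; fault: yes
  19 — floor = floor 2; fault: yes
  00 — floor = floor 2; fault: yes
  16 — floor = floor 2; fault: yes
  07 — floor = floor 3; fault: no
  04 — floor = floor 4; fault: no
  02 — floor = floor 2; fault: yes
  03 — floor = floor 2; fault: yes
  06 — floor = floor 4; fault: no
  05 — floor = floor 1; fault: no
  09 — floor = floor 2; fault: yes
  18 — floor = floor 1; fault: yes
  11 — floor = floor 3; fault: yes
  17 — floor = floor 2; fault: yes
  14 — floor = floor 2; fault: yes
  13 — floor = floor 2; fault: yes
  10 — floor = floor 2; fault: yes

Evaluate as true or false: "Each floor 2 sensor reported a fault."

True

Truth condition: A ⊆ B, i.e. every element of A is in B (|A ∖ B| = 0).
A (the restrictor) = {12, 15, 19, 00, 16, 02, 03, 09, 17, 14, 13, 10}, |A| = 12.
A ∖ B = {}, so |A ∖ B| = 0.
So the statement is true.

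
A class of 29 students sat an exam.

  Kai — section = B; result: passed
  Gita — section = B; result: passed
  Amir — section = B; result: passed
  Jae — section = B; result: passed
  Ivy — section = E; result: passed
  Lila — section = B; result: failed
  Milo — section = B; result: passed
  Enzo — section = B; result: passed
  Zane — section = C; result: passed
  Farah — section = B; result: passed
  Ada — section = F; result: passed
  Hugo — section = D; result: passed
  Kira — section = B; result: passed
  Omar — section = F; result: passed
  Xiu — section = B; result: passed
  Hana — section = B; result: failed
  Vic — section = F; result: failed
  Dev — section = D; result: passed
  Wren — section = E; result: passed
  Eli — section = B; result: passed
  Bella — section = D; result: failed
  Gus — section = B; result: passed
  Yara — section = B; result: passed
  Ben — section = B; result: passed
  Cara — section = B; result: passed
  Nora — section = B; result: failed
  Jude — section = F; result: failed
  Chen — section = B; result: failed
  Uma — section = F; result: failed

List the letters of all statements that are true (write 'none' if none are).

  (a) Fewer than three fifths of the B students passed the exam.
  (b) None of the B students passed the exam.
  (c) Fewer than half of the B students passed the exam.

none

|A| = 18, |A ∩ B| = 14, |A ∖ B| = 4.
(a) |A ∩ B| / |A| < 3/5: fails.
(b) A ∩ B = ∅ (|A ∩ B| = 0): fails.
(c) |A ∩ B| < |A ∖ B|: fails.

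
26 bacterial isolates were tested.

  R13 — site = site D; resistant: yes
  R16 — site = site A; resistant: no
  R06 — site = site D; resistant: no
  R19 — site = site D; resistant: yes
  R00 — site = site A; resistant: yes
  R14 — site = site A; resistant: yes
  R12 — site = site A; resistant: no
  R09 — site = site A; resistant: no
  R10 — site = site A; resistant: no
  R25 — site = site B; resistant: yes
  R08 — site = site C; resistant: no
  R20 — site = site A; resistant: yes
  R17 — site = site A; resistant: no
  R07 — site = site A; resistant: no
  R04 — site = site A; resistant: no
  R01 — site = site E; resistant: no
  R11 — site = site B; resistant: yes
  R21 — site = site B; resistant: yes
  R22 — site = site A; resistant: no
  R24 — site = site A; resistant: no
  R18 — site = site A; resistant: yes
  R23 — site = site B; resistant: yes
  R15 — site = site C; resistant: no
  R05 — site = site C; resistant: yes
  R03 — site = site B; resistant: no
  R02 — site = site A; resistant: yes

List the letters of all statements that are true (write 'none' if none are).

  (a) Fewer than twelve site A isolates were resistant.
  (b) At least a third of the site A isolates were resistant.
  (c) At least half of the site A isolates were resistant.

|A| = 14, |A ∩ B| = 5, |A ∖ B| = 9.
(a) |A ∩ B| < 12: holds.
(b) |A ∩ B| / |A| ≥ 1/3: holds.
(c) |A ∩ B| ≥ |A ∖ B|: fails.

(a), (b)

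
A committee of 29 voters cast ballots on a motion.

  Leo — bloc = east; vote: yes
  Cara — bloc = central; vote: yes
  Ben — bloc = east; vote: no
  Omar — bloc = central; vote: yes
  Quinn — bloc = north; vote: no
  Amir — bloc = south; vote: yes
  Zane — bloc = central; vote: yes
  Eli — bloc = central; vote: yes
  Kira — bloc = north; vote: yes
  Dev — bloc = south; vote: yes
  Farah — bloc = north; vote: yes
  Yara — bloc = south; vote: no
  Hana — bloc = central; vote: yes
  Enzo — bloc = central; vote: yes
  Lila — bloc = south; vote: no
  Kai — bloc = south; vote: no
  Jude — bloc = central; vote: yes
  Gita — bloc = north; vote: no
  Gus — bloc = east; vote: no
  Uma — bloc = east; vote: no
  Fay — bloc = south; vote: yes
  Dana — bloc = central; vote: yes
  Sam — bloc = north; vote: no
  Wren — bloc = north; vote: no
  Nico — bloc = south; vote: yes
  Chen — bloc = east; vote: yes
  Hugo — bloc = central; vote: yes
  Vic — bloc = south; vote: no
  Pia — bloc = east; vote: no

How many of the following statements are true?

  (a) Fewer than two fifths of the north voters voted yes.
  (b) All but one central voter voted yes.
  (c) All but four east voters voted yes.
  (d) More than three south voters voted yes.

3

(a) north: |A| = 6, |A ∩ B| = 2; needs |A ∩ B| / |A| < 2/5 — true.
(b) central: |A| = 9, |A ∩ B| = 9; needs |A ∖ B| = 1 — false.
(c) east: |A| = 6, |A ∩ B| = 2; needs |A ∖ B| = 4 — true.
(d) south: |A| = 8, |A ∩ B| = 4; needs |A ∩ B| > 3 — true.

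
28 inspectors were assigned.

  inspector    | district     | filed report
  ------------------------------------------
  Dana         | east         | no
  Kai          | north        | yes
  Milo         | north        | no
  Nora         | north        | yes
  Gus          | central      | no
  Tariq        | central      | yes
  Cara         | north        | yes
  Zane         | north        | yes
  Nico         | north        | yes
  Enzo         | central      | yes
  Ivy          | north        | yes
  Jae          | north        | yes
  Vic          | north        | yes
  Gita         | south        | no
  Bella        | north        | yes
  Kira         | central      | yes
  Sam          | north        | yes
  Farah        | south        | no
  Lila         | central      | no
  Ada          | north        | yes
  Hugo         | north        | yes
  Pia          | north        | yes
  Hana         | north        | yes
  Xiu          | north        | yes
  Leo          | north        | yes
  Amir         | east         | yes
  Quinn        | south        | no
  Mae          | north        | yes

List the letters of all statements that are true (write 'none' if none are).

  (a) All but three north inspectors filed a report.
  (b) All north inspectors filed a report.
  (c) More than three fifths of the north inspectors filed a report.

(c)

|A| = 18, |A ∩ B| = 17, |A ∖ B| = 1.
(a) |A ∖ B| = 3: fails.
(b) A ⊆ B, i.e. every element of A is in B (|A ∖ B| = 0): fails.
(c) |A ∩ B| / |A| > 3/5: holds.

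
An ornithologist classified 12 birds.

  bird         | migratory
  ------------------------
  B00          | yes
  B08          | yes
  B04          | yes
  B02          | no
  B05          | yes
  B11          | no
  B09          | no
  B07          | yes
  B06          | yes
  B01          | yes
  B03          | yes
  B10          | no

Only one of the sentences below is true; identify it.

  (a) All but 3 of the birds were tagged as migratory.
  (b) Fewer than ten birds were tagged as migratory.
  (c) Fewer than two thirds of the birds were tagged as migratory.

(b)

|A| = 12, |A ∩ B| = 8, |A ∖ B| = 4.
(a) requires |A ∖ B| = 3: false.
(b) requires |A ∩ B| < 10: true.
(c) requires |A ∩ B| / |A| < 2/3: false.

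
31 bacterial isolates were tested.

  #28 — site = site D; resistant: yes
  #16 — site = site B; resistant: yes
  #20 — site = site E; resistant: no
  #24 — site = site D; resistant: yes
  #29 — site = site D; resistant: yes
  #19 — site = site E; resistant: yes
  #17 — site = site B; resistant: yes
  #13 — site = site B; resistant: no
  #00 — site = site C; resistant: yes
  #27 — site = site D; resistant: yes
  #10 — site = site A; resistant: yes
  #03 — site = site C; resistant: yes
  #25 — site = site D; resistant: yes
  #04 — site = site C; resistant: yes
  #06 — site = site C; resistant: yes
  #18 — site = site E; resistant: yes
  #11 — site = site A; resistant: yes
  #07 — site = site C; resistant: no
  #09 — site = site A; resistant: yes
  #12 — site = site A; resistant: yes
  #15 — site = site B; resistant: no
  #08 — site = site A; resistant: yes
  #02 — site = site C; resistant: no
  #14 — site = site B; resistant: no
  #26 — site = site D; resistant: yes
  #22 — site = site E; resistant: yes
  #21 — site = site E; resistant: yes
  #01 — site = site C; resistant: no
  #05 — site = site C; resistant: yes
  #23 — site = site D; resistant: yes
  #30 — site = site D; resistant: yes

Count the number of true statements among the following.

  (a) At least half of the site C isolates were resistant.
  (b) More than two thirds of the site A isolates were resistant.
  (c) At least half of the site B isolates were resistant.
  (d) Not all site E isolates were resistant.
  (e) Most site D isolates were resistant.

4

(a) site C: |A| = 8, |A ∩ B| = 5; needs |A ∩ B| ≥ |A ∖ B| — true.
(b) site A: |A| = 5, |A ∩ B| = 5; needs |A ∩ B| / |A| > 2/3 — true.
(c) site B: |A| = 5, |A ∩ B| = 2; needs |A ∩ B| ≥ |A ∖ B| — false.
(d) site E: |A| = 5, |A ∩ B| = 4; needs A ⊄ B (|A ∖ B| ≥ 1) — true.
(e) site D: |A| = 8, |A ∩ B| = 8; needs |A ∩ B| > |A ∖ B| — true.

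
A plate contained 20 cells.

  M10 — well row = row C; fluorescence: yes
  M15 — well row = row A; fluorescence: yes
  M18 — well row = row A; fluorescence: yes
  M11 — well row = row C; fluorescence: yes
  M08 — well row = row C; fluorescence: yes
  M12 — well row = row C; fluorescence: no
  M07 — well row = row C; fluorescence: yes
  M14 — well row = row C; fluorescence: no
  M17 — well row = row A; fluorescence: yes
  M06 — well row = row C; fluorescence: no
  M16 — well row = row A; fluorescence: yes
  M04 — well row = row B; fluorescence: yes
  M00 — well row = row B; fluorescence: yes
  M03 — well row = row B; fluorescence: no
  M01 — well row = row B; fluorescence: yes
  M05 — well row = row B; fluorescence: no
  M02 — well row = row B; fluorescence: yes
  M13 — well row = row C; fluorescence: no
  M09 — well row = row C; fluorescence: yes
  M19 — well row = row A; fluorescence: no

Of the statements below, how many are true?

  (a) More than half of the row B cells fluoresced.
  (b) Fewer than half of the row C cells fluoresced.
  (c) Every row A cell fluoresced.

1

(a) row B: |A| = 6, |A ∩ B| = 4; needs |A ∩ B| > |A ∖ B| — true.
(b) row C: |A| = 9, |A ∩ B| = 5; needs |A ∩ B| < |A ∖ B| — false.
(c) row A: |A| = 5, |A ∩ B| = 4; needs A ⊆ B, i.e. every element of A is in B (|A ∖ B| = 0) — false.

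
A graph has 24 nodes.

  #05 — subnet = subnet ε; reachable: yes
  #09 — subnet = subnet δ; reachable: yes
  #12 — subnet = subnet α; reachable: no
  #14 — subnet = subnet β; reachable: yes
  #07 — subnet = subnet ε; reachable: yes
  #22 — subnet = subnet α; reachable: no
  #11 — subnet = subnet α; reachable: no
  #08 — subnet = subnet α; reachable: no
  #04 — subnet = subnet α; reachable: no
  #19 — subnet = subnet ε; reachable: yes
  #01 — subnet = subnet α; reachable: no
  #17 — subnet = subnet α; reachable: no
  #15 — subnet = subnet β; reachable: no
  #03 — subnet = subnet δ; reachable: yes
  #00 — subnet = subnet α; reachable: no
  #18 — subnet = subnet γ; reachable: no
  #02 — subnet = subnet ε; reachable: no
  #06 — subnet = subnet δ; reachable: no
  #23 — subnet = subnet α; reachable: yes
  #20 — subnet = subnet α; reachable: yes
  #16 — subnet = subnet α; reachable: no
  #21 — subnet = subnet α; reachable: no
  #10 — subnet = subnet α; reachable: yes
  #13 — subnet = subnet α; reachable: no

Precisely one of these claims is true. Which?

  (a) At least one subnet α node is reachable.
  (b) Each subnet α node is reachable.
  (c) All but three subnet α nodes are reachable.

(a)

|A| = 14, |A ∩ B| = 3, |A ∖ B| = 11.
(a) requires A ∩ B ≠ ∅ (|A ∩ B| ≥ 1): true.
(b) requires A ⊆ B, i.e. every element of A is in B (|A ∖ B| = 0): false.
(c) requires |A ∖ B| = 3: false.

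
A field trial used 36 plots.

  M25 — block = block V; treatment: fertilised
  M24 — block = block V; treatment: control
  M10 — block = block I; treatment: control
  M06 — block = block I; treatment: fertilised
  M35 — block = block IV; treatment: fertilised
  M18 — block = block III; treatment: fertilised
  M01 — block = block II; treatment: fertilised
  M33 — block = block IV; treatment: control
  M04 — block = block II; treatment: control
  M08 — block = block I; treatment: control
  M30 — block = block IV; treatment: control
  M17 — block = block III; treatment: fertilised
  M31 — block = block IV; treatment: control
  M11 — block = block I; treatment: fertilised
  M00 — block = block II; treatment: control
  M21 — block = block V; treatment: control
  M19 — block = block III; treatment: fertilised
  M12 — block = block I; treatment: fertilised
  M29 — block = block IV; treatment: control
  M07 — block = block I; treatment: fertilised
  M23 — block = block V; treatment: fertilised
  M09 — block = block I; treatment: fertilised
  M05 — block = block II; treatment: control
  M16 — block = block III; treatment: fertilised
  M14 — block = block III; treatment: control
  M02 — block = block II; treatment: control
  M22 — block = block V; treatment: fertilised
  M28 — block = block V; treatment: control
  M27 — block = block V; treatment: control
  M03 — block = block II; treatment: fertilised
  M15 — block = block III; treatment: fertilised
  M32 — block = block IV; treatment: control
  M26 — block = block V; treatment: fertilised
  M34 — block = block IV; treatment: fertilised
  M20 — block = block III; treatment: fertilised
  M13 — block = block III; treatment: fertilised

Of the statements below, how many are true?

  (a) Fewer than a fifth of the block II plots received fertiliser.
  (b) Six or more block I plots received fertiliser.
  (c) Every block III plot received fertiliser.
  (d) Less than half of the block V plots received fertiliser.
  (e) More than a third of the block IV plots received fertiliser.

0

(a) block II: |A| = 6, |A ∩ B| = 2; needs |A ∩ B| / |A| < 1/5 — false.
(b) block I: |A| = 7, |A ∩ B| = 5; needs |A ∩ B| ≥ 6 — false.
(c) block III: |A| = 8, |A ∩ B| = 7; needs A ⊆ B, i.e. every element of A is in B (|A ∖ B| = 0) — false.
(d) block V: |A| = 8, |A ∩ B| = 4; needs |A ∩ B| < |A ∖ B| — false.
(e) block IV: |A| = 7, |A ∩ B| = 2; needs |A ∩ B| / |A| > 1/3 — false.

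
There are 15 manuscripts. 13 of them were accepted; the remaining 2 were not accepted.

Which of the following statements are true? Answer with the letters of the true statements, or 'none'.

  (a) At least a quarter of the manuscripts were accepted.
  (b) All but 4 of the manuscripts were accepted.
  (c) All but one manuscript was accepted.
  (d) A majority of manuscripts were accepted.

|A| = 15, |A ∩ B| = 13, |A ∖ B| = 2.
(a) |A ∩ B| / |A| ≥ 1/4: holds.
(b) |A ∖ B| = 4: fails.
(c) |A ∖ B| = 1: fails.
(d) |A ∩ B| > |A ∖ B|: holds.

(a), (d)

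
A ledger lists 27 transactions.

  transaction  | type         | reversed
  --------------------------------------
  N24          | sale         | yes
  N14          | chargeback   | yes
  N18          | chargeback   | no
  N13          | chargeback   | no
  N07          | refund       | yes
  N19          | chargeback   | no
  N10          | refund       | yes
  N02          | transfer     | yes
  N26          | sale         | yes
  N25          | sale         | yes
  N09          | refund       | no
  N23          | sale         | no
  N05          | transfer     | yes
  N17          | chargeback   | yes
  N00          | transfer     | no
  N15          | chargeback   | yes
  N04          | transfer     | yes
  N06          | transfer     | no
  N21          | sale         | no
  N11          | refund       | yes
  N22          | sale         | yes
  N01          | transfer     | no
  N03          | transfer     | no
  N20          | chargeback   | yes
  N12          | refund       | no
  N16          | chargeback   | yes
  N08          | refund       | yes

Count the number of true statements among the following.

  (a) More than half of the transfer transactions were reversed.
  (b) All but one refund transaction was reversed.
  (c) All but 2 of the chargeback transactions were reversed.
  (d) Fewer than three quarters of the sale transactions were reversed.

1

(a) transfer: |A| = 7, |A ∩ B| = 3; needs |A ∩ B| > |A ∖ B| — false.
(b) refund: |A| = 6, |A ∩ B| = 4; needs |A ∖ B| = 1 — false.
(c) chargeback: |A| = 8, |A ∩ B| = 5; needs |A ∖ B| = 2 — false.
(d) sale: |A| = 6, |A ∩ B| = 4; needs |A ∩ B| / |A| < 3/4 — true.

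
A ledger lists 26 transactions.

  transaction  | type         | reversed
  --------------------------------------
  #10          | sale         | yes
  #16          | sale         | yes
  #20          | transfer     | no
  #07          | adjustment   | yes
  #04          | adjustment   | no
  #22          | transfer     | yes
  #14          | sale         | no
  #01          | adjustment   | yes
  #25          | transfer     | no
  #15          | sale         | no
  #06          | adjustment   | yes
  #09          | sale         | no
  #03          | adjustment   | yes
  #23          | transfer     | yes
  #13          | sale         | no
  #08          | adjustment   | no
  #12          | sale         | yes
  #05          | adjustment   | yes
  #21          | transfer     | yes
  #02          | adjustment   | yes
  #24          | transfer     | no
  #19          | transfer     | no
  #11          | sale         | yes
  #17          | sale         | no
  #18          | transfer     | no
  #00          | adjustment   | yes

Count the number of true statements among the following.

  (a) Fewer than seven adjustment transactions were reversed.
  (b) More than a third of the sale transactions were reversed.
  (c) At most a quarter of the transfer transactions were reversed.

(a) adjustment: |A| = 9, |A ∩ B| = 7; needs |A ∩ B| < 7 — false.
(b) sale: |A| = 9, |A ∩ B| = 4; needs |A ∩ B| / |A| > 1/3 — true.
(c) transfer: |A| = 8, |A ∩ B| = 3; needs |A ∩ B| / |A| ≤ 1/4 — false.

1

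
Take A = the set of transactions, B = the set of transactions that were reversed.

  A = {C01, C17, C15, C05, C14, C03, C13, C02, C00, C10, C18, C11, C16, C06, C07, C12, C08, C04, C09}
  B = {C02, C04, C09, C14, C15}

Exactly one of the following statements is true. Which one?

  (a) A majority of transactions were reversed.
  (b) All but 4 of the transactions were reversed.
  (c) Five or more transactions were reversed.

|A| = 19, |A ∩ B| = 5, |A ∖ B| = 14.
(a) requires |A ∩ B| > |A ∖ B|: false.
(b) requires |A ∖ B| = 4: false.
(c) requires |A ∩ B| ≥ 5: true.

(c)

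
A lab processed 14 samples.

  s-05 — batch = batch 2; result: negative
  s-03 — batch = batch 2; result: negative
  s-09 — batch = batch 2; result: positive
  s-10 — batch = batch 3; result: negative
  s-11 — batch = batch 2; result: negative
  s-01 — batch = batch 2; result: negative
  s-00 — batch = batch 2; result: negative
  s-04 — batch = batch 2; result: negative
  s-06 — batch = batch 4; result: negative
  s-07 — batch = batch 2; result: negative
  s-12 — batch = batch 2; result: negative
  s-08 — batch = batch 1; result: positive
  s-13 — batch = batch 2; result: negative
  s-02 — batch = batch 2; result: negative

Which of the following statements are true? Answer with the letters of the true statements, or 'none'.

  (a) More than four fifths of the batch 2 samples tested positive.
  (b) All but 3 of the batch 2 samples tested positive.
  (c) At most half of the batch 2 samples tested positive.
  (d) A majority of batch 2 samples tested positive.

(c)

|A| = 11, |A ∩ B| = 1, |A ∖ B| = 10.
(a) |A ∩ B| / |A| > 4/5: fails.
(b) |A ∖ B| = 3: fails.
(c) |A ∩ B| ≤ |A ∖ B|: holds.
(d) |A ∩ B| > |A ∖ B|: fails.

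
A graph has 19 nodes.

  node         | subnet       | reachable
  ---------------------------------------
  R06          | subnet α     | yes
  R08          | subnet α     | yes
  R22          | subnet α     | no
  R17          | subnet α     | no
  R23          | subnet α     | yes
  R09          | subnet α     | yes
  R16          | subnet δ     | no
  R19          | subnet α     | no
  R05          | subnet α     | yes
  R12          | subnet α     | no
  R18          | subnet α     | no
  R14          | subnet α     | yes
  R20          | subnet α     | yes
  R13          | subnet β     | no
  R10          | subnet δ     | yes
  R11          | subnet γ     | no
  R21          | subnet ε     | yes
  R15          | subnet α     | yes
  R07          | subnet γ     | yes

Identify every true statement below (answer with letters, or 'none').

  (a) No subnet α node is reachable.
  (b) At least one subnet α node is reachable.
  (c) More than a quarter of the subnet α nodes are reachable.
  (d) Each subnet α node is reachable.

(b), (c)

|A| = 13, |A ∩ B| = 8, |A ∖ B| = 5.
(a) A ∩ B = ∅ (|A ∩ B| = 0): fails.
(b) A ∩ B ≠ ∅ (|A ∩ B| ≥ 1): holds.
(c) |A ∩ B| / |A| > 1/4: holds.
(d) A ⊆ B, i.e. every element of A is in B (|A ∖ B| = 0): fails.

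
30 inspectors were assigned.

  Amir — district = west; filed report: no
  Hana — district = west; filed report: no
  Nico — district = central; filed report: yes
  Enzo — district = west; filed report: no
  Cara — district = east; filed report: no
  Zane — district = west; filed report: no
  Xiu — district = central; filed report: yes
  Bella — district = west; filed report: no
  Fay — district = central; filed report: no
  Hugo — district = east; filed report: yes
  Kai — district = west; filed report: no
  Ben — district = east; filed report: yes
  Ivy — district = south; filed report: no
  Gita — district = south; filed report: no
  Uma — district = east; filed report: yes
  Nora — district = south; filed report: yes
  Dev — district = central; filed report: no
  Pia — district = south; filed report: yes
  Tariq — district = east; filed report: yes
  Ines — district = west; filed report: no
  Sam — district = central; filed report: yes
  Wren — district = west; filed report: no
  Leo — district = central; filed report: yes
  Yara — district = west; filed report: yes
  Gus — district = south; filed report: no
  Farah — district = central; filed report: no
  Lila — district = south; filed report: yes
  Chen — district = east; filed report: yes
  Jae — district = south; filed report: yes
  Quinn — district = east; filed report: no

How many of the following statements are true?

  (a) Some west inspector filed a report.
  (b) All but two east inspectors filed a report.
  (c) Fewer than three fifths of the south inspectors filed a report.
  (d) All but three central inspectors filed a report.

4

(a) west: |A| = 9, |A ∩ B| = 1; needs A ∩ B ≠ ∅ (|A ∩ B| ≥ 1) — true.
(b) east: |A| = 7, |A ∩ B| = 5; needs |A ∖ B| = 2 — true.
(c) south: |A| = 7, |A ∩ B| = 4; needs |A ∩ B| / |A| < 3/5 — true.
(d) central: |A| = 7, |A ∩ B| = 4; needs |A ∖ B| = 3 — true.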